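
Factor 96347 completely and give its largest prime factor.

96347 = 23 · 4189
4189 = 59 · 71
71 is prime.
So 96347 = 23 · 59 · 71; the largest prime factor is 71.

71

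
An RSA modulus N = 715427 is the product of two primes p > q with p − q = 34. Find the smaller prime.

Since p = q + 34, we have 715427 = q(q + 34), so q² + 34q − 715427 = 0.
Discriminant: 34² + 4·715427 = 1156 + 2861708 = 2862864; √2862864 = 1692.
q = (−34 + 1692)/2 = 829, and p = q + 34 = 863.
Check: 829 · 863 = 715427.

829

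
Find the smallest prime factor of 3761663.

59

3761663 is odd.
Digit sum 32, not divisible by 3.
Ends in 3: not divisible by 5.
7: 3761663 = 7·537380 + 3
11: 3761663 = 11·341969 + 4
13: 3761663 = 13·289358 + 9
17: 3761663 = 17·221274 + 5
19: 3761663 = 19·197982 + 5
23: 3761663 = 23·163550 + 13
29: 3761663 = 29·129712 + 15
31: 3761663 = 31·121343 + 30
37: 3761663 = 37·101666 + 21
41: 3761663 = 41·91747 + 36
43: 3761663 = 43·87480 + 23
47: 3761663 = 47·80035 + 18
53: 3761663 = 53·70974 + 41
59: 3761663 = 59·63757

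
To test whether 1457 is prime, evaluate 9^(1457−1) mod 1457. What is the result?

1001

9^1 ≡ 9 (mod 1457)
9^2 ≡ 9^2 = 81 ≡ 81 (mod 1457)
9^4 ≡ 81^2 = 6561 ≡ 733 (mod 1457)
9^8 ≡ 733^2 = 537289 ≡ 1113 (mod 1457)
9^16 ≡ 1113^2 = 1238769 ≡ 319 (mod 1457)
9^32 ≡ 319^2 = 101761 ≡ 1228 (mod 1457)
9^64 ≡ 1228^2 = 1507984 ≡ 1446 (mod 1457)
9^128 ≡ 1446^2 = 2090916 ≡ 121 (mod 1457)
9^256 ≡ 121^2 = 14641 ≡ 71 (mod 1457)
9^512 ≡ 71^2 = 5041 ≡ 670 (mod 1457)
9^1024 ≡ 670^2 = 448900 ≡ 144 (mod 1457)
1456 = 1024 + 256 + 128 + 32 + 16 in binary powers of 2.
So 9^1456 ≡ 144 · 71 · 121 · 1228 · 319 ≡ 1001 (mod 1457).
Since 1001 ≠ 1, base 9 is a Fermat witness: 1457 is composite.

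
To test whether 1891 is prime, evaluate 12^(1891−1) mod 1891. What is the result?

1

12^1 ≡ 12 (mod 1891)
12^2 ≡ 12^2 = 144 ≡ 144 (mod 1891)
12^4 ≡ 144^2 = 20736 ≡ 1826 (mod 1891)
12^8 ≡ 1826^2 = 3334276 ≡ 443 (mod 1891)
12^16 ≡ 443^2 = 196249 ≡ 1476 (mod 1891)
12^32 ≡ 1476^2 = 2178576 ≡ 144 (mod 1891)
12^64 ≡ 144^2 = 20736 ≡ 1826 (mod 1891)
12^128 ≡ 1826^2 = 3334276 ≡ 443 (mod 1891)
12^256 ≡ 443^2 = 196249 ≡ 1476 (mod 1891)
12^512 ≡ 1476^2 = 2178576 ≡ 144 (mod 1891)
12^1024 ≡ 144^2 = 20736 ≡ 1826 (mod 1891)
1890 = 1024 + 512 + 256 + 64 + 32 + 2 in binary powers of 2.
So 12^1890 ≡ 1826 · 144 · 1476 · 1826 · 144 · 144 ≡ 1 (mod 1891).
Since the result is 1, base 12 gives no evidence that 1891 is composite.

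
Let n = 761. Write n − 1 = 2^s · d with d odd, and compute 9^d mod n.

761 − 1 = 760 = 2^3 · 95, so d = 95.
9^1 ≡ 9 (mod 761)
9^2 ≡ 9^2 = 81 ≡ 81 (mod 761)
9^4 ≡ 81^2 = 6561 ≡ 473 (mod 761)
9^8 ≡ 473^2 = 223729 ≡ 756 (mod 761)
9^16 ≡ 756^2 = 571536 ≡ 25 (mod 761)
9^32 ≡ 25^2 = 625 ≡ 625 (mod 761)
9^64 ≡ 625^2 = 390625 ≡ 232 (mod 761)
95 = 64 + 16 + 8 + 4 + 2 + 1 in binary powers of 2.
So 9^95 ≡ 232 · 25 · 756 · 473 · 81 · 9 ≡ 722 (mod 761).
Squaring chain: 722 → 760 → 1; reaches −1, so base 9 does not prove 761 composite.

722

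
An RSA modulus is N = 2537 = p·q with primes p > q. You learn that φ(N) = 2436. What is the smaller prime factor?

43

φ(n) = (p−1)(q−1) = n − (p+q) + 1, so p + q = 2537 − 2436 + 1 = 102.
p and q are the roots of t² − 102t + 2537 = 0.
Discriminant: 102² − 4·2537 = 10404 − 10148 = 256; √256 = 16.
q = (102 − 16)/2 = 43, p = (102 + 16)/2 = 59.
Check: 43 · 59 = 2537.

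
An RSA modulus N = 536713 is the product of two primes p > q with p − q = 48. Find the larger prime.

Since p = q + 48, we have 536713 = q(q + 48), so q² + 48q − 536713 = 0.
Discriminant: 48² + 4·536713 = 2304 + 2146852 = 2149156; √2149156 = 1466.
q = (−48 + 1466)/2 = 709, and p = q + 48 = 757.
Check: 709 · 757 = 536713.

757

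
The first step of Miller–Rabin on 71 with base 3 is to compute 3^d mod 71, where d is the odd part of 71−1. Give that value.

71 − 1 = 70 = 2^1 · 35, so d = 35.
3^1 ≡ 3 (mod 71)
3^2 ≡ 3^2 = 9 ≡ 9 (mod 71)
3^4 ≡ 9^2 = 81 ≡ 10 (mod 71)
3^8 ≡ 10^2 = 100 ≡ 29 (mod 71)
3^16 ≡ 29^2 = 841 ≡ 60 (mod 71)
3^32 ≡ 60^2 = 3600 ≡ 50 (mod 71)
35 = 32 + 2 + 1 in binary powers of 2.
So 3^35 ≡ 50 · 9 · 3 ≡ 1 (mod 71).
Since 3^d ≡ 1 (mod 71), base 3 does not prove 71 composite.

1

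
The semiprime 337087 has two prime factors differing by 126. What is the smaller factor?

521

Since p = q + 126, we have 337087 = q(q + 126), so q² + 126q − 337087 = 0.
Discriminant: 126² + 4·337087 = 15876 + 1348348 = 1364224; √1364224 = 1168.
q = (−126 + 1168)/2 = 521, and p = q + 126 = 647.
Check: 521 · 647 = 337087.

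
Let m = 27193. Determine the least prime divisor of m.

27193 is odd.
Digit sum 22, not divisible by 3.
Ends in 3: not divisible by 5.
7: 27193 = 7·3884 + 5
11: 27193 = 11·2472 + 1
13: 27193 = 13·2091 + 10
17: 27193 = 17·1599 + 10
19: 27193 = 19·1431 + 4
23: 27193 = 23·1182 + 7
29: 27193 = 29·937 + 20
31: 27193 = 31·877 + 6
37: 27193 = 37·734 + 35
41: 27193 = 41·663 + 10
43: 27193 = 43·632 + 17
47: 27193 = 47·578 + 27
53: 27193 = 53·513 + 4
59: 27193 = 59·460 + 53
61: 27193 = 61·445 + 48
67: 27193 = 67·405 + 58
71: 27193 = 71·383

71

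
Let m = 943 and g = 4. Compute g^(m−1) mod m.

4^1 ≡ 4 (mod 943)
4^2 ≡ 4^2 = 16 ≡ 16 (mod 943)
4^4 ≡ 16^2 = 256 ≡ 256 (mod 943)
4^8 ≡ 256^2 = 65536 ≡ 469 (mod 943)
4^16 ≡ 469^2 = 219961 ≡ 242 (mod 943)
4^32 ≡ 242^2 = 58564 ≡ 98 (mod 943)
4^64 ≡ 98^2 = 9604 ≡ 174 (mod 943)
4^128 ≡ 174^2 = 30276 ≡ 100 (mod 943)
4^256 ≡ 100^2 = 10000 ≡ 570 (mod 943)
4^512 ≡ 570^2 = 324900 ≡ 508 (mod 943)
942 = 512 + 256 + 128 + 32 + 8 + 4 + 2 in binary powers of 2.
So 4^942 ≡ 508 · 570 · 100 · 98 · 469 · 256 · 16 ≡ 836 (mod 943).
Since 836 ≠ 1, base 4 is a Fermat witness: 943 is composite.

836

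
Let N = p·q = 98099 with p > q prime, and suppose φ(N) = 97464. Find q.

φ(n) = (p−1)(q−1) = n − (p+q) + 1, so p + q = 98099 − 97464 + 1 = 636.
p and q are the roots of t² − 636t + 98099 = 0.
Discriminant: 636² − 4·98099 = 404496 − 392396 = 12100; √12100 = 110.
q = (636 − 110)/2 = 263, p = (636 + 110)/2 = 373.
Check: 263 · 373 = 98099.

263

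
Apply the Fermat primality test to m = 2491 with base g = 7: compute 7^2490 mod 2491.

7^1 ≡ 7 (mod 2491)
7^2 ≡ 7^2 = 49 ≡ 49 (mod 2491)
7^4 ≡ 49^2 = 2401 ≡ 2401 (mod 2491)
7^8 ≡ 2401^2 = 5764801 ≡ 627 (mod 2491)
7^16 ≡ 627^2 = 393129 ≡ 2042 (mod 2491)
7^32 ≡ 2042^2 = 4169764 ≡ 2321 (mod 2491)
7^64 ≡ 2321^2 = 5387041 ≡ 1499 (mod 2491)
7^128 ≡ 1499^2 = 2247001 ≡ 119 (mod 2491)
7^256 ≡ 119^2 = 14161 ≡ 1706 (mod 2491)
7^512 ≡ 1706^2 = 2910436 ≡ 948 (mod 2491)
7^1024 ≡ 948^2 = 898704 ≡ 1944 (mod 2491)
7^2048 ≡ 1944^2 = 3779136 ≡ 289 (mod 2491)
2490 = 2048 + 256 + 128 + 32 + 16 + 8 + 2 in binary powers of 2.
So 7^2490 ≡ 289 · 1706 · 119 · 2321 · 2042 · 627 · 49 ≡ 713 (mod 2491).
Since 713 ≠ 1, base 7 is a Fermat witness: 2491 is composite.

713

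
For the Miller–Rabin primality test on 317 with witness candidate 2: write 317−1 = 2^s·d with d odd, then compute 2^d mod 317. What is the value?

203

317 − 1 = 316 = 2^2 · 79, so d = 79.
2^1 ≡ 2 (mod 317)
2^2 ≡ 2^2 = 4 ≡ 4 (mod 317)
2^4 ≡ 4^2 = 16 ≡ 16 (mod 317)
2^8 ≡ 16^2 = 256 ≡ 256 (mod 317)
2^16 ≡ 256^2 = 65536 ≡ 234 (mod 317)
2^32 ≡ 234^2 = 54756 ≡ 232 (mod 317)
2^64 ≡ 232^2 = 53824 ≡ 251 (mod 317)
79 = 64 + 8 + 4 + 2 + 1 in binary powers of 2.
So 2^79 ≡ 251 · 256 · 16 · 4 · 2 ≡ 203 (mod 317).
Squaring chain: 203 → 316; reaches −1, so base 2 does not prove 317 composite.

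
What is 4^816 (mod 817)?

4^1 ≡ 4 (mod 817)
4^2 ≡ 4^2 = 16 ≡ 16 (mod 817)
4^4 ≡ 16^2 = 256 ≡ 256 (mod 817)
4^8 ≡ 256^2 = 65536 ≡ 176 (mod 817)
4^16 ≡ 176^2 = 30976 ≡ 747 (mod 817)
4^32 ≡ 747^2 = 558009 ≡ 815 (mod 817)
4^64 ≡ 815^2 = 664225 ≡ 4 (mod 817)
4^128 ≡ 4^2 = 16 ≡ 16 (mod 817)
4^256 ≡ 16^2 = 256 ≡ 256 (mod 817)
4^512 ≡ 256^2 = 65536 ≡ 176 (mod 817)
816 = 512 + 256 + 32 + 16 in binary powers of 2.
So 4^816 ≡ 176 · 256 · 815 · 747 ≡ 600 (mod 817).
Since 600 ≠ 1, base 4 is a Fermat witness: 817 is composite.

600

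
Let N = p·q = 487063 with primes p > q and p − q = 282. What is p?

853

Since p = q + 282, we have 487063 = q(q + 282), so q² + 282q − 487063 = 0.
Discriminant: 282² + 4·487063 = 79524 + 1948252 = 2027776; √2027776 = 1424.
q = (−282 + 1424)/2 = 571, and p = q + 282 = 853.
Check: 571 · 853 = 487063.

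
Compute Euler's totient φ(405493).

364800

Factor: 405493 = 11 · 191 · 193.
φ(405493) = (11−1) · (191−1) · (193−1) = 10 · 190 · 192 = 364800.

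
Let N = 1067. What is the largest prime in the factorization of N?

1067 = 11 · 97
97 is prime.
So 1067 = 11 · 97; the largest prime factor is 97.

97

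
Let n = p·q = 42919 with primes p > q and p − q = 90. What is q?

Since p = q + 90, we have 42919 = q(q + 90), so q² + 90q − 42919 = 0.
Discriminant: 90² + 4·42919 = 8100 + 171676 = 179776; √179776 = 424.
q = (−90 + 424)/2 = 167, and p = q + 90 = 257.
Check: 167 · 257 = 42919.

167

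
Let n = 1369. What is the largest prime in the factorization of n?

1369 = 37 · 37
37 = 37 · 1
So 1369 = 37^2; the largest prime factor is 37.

37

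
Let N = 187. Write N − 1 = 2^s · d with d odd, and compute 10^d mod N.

164

187 − 1 = 186 = 2^1 · 93, so d = 93.
10^1 ≡ 10 (mod 187)
10^2 ≡ 10^2 = 100 ≡ 100 (mod 187)
10^4 ≡ 100^2 = 10000 ≡ 89 (mod 187)
10^8 ≡ 89^2 = 7921 ≡ 67 (mod 187)
10^16 ≡ 67^2 = 4489 ≡ 1 (mod 187)
10^32 ≡ 1^2 = 1 ≡ 1 (mod 187)
10^64 ≡ 1^2 = 1 ≡ 1 (mod 187)
93 = 64 + 16 + 8 + 4 + 1 in binary powers of 2.
So 10^93 ≡ 1 · 1 · 67 · 89 · 10 ≡ 164 (mod 187).
Squaring chain: 164; never reaches −1, so base 10 is a Miller–Rabin witness that 187 is composite.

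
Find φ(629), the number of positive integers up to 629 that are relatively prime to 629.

Factor: 629 = 17 · 37.
φ(629) = (17−1) · (37−1) = 16 · 36 = 576.

576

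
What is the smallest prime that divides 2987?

2987 is odd.
Digit sum 26, not divisible by 3.
Ends in 7: not divisible by 5.
7: 2987 = 7·426 + 5
11: 2987 = 11·271 + 6
13: 2987 = 13·229 + 10
17: 2987 = 17·175 + 12
19: 2987 = 19·157 + 4
23: 2987 = 23·129 + 20
29: 2987 = 29·103

29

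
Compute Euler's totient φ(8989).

8800

Factor: 8989 = 89 · 101.
φ(8989) = (89−1) · (101−1) = 88 · 100 = 8800.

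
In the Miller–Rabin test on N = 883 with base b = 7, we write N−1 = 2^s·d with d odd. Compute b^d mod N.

883 − 1 = 882 = 2^1 · 441, so d = 441.
7^1 ≡ 7 (mod 883)
7^2 ≡ 7^2 = 49 ≡ 49 (mod 883)
7^4 ≡ 49^2 = 2401 ≡ 635 (mod 883)
7^8 ≡ 635^2 = 403225 ≡ 577 (mod 883)
7^16 ≡ 577^2 = 332929 ≡ 38 (mod 883)
7^32 ≡ 38^2 = 1444 ≡ 561 (mod 883)
7^64 ≡ 561^2 = 314721 ≡ 373 (mod 883)
7^128 ≡ 373^2 = 139129 ≡ 498 (mod 883)
7^256 ≡ 498^2 = 248004 ≡ 764 (mod 883)
441 = 256 + 128 + 32 + 16 + 8 + 1 in binary powers of 2.
So 7^441 ≡ 764 · 498 · 561 · 38 · 577 · 7 ≡ 882 (mod 883).
Since 7^d ≡ 882 (mod 883), base 7 does not prove 883 composite.

882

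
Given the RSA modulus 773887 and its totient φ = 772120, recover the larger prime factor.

971

φ(n) = (p−1)(q−1) = n − (p+q) + 1, so p + q = 773887 − 772120 + 1 = 1768.
p and q are the roots of t² − 1768t + 773887 = 0.
Discriminant: 1768² − 4·773887 = 3125824 − 3095548 = 30276; √30276 = 174.
q = (1768 − 174)/2 = 797, p = (1768 + 174)/2 = 971.
Check: 797 · 971 = 773887.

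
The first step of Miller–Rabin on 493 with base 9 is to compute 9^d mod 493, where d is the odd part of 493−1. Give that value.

457

493 − 1 = 492 = 2^2 · 123, so d = 123.
9^1 ≡ 9 (mod 493)
9^2 ≡ 9^2 = 81 ≡ 81 (mod 493)
9^4 ≡ 81^2 = 6561 ≡ 152 (mod 493)
9^8 ≡ 152^2 = 23104 ≡ 426 (mod 493)
9^16 ≡ 426^2 = 181476 ≡ 52 (mod 493)
9^32 ≡ 52^2 = 2704 ≡ 239 (mod 493)
9^64 ≡ 239^2 = 57121 ≡ 426 (mod 493)
123 = 64 + 32 + 16 + 8 + 2 + 1 in binary powers of 2.
So 9^123 ≡ 426 · 239 · 52 · 426 · 81 · 9 ≡ 457 (mod 493).
Squaring chain: 457 → 310; never reaches −1, so base 9 is a Miller–Rabin witness that 493 is composite.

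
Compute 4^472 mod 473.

236

4^1 ≡ 4 (mod 473)
4^2 ≡ 4^2 = 16 ≡ 16 (mod 473)
4^4 ≡ 16^2 = 256 ≡ 256 (mod 473)
4^8 ≡ 256^2 = 65536 ≡ 262 (mod 473)
4^16 ≡ 262^2 = 68644 ≡ 59 (mod 473)
4^32 ≡ 59^2 = 3481 ≡ 170 (mod 473)
4^64 ≡ 170^2 = 28900 ≡ 47 (mod 473)
4^128 ≡ 47^2 = 2209 ≡ 317 (mod 473)
4^256 ≡ 317^2 = 100489 ≡ 213 (mod 473)
472 = 256 + 128 + 64 + 16 + 8 in binary powers of 2.
So 4^472 ≡ 213 · 317 · 47 · 59 · 262 ≡ 236 (mod 473).
Since 236 ≠ 1, base 4 is a Fermat witness: 473 is composite.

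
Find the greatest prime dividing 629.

629 = 17 · 37
37 is prime.
So 629 = 17 · 37; the largest prime factor is 37.

37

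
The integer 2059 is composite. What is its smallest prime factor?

29

2059 is odd.
Digit sum 16, not divisible by 3.
Ends in 9: not divisible by 5.
7: 2059 = 7·294 + 1
11: 2059 = 11·187 + 2
13: 2059 = 13·158 + 5
17: 2059 = 17·121 + 2
19: 2059 = 19·108 + 7
23: 2059 = 23·89 + 12
29: 2059 = 29·71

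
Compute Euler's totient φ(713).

660

Factor: 713 = 23 · 31.
φ(713) = (23−1) · (31−1) = 22 · 30 = 660.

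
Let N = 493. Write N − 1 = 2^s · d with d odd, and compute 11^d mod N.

493 − 1 = 492 = 2^2 · 123, so d = 123.
11^1 ≡ 11 (mod 493)
11^2 ≡ 11^2 = 121 ≡ 121 (mod 493)
11^4 ≡ 121^2 = 14641 ≡ 344 (mod 493)
11^8 ≡ 344^2 = 118336 ≡ 16 (mod 493)
11^16 ≡ 16^2 = 256 ≡ 256 (mod 493)
11^32 ≡ 256^2 = 65536 ≡ 460 (mod 493)
11^64 ≡ 460^2 = 211600 ≡ 103 (mod 493)
123 = 64 + 32 + 16 + 8 + 2 + 1 in binary powers of 2.
So 11^123 ≡ 103 · 460 · 256 · 16 · 121 · 11 ≡ 97 (mod 493).
Squaring chain: 97 → 42; never reaches −1, so base 11 is a Miller–Rabin witness that 493 is composite.

97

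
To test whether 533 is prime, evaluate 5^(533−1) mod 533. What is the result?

508

5^1 ≡ 5 (mod 533)
5^2 ≡ 5^2 = 25 ≡ 25 (mod 533)
5^4 ≡ 25^2 = 625 ≡ 92 (mod 533)
5^8 ≡ 92^2 = 8464 ≡ 469 (mod 533)
5^16 ≡ 469^2 = 219961 ≡ 365 (mod 533)
5^32 ≡ 365^2 = 133225 ≡ 508 (mod 533)
5^64 ≡ 508^2 = 258064 ≡ 92 (mod 533)
5^128 ≡ 92^2 = 8464 ≡ 469 (mod 533)
5^256 ≡ 469^2 = 219961 ≡ 365 (mod 533)
5^512 ≡ 365^2 = 133225 ≡ 508 (mod 533)
532 = 512 + 16 + 4 in binary powers of 2.
So 5^532 ≡ 508 · 365 · 92 ≡ 508 (mod 533).
Since 508 ≠ 1, base 5 is a Fermat witness: 533 is composite.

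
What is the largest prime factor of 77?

11

77 = 7 · 11
11 is prime.
So 77 = 7 · 11; the largest prime factor is 11.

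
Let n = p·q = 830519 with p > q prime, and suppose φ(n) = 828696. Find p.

φ(n) = (p−1)(q−1) = n − (p+q) + 1, so p + q = 830519 − 828696 + 1 = 1824.
p and q are the roots of t² − 1824t + 830519 = 0.
Discriminant: 1824² − 4·830519 = 3326976 − 3322076 = 4900; √4900 = 70.
q = (1824 − 70)/2 = 877, p = (1824 + 70)/2 = 947.
Check: 877 · 947 = 830519.

947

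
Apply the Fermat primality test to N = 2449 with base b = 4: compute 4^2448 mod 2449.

4^1 ≡ 4 (mod 2449)
4^2 ≡ 4^2 = 16 ≡ 16 (mod 2449)
4^4 ≡ 16^2 = 256 ≡ 256 (mod 2449)
4^8 ≡ 256^2 = 65536 ≡ 1862 (mod 2449)
4^16 ≡ 1862^2 = 3467044 ≡ 1709 (mod 2449)
4^32 ≡ 1709^2 = 2920681 ≡ 1473 (mod 2449)
4^64 ≡ 1473^2 = 2169729 ≡ 2364 (mod 2449)
4^128 ≡ 2364^2 = 5588496 ≡ 2327 (mod 2449)
4^256 ≡ 2327^2 = 5414929 ≡ 190 (mod 2449)
4^512 ≡ 190^2 = 36100 ≡ 1814 (mod 2449)
4^1024 ≡ 1814^2 = 3290596 ≡ 1589 (mod 2449)
4^2048 ≡ 1589^2 = 2524921 ≡ 2 (mod 2449)
2448 = 2048 + 256 + 128 + 16 in binary powers of 2.
So 4^2448 ≡ 2 · 190 · 2327 · 1709 ≡ 808 (mod 2449).
Since 808 ≠ 1, base 4 is a Fermat witness: 2449 is composite.

808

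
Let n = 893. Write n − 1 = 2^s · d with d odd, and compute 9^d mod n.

460

893 − 1 = 892 = 2^2 · 223, so d = 223.
9^1 ≡ 9 (mod 893)
9^2 ≡ 9^2 = 81 ≡ 81 (mod 893)
9^4 ≡ 81^2 = 6561 ≡ 310 (mod 893)
9^8 ≡ 310^2 = 96100 ≡ 549 (mod 893)
9^16 ≡ 549^2 = 301401 ≡ 460 (mod 893)
9^32 ≡ 460^2 = 211600 ≡ 852 (mod 893)
9^64 ≡ 852^2 = 725904 ≡ 788 (mod 893)
9^128 ≡ 788^2 = 620944 ≡ 309 (mod 893)
223 = 128 + 64 + 16 + 8 + 4 + 2 + 1 in binary powers of 2.
So 9^223 ≡ 309 · 788 · 460 · 549 · 310 · 81 · 9 ≡ 460 (mod 893).
Squaring chain: 460 → 852; never reaches −1, so base 9 is a Miller–Rabin witness that 893 is composite.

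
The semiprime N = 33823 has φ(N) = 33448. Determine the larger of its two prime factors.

φ(n) = (p−1)(q−1) = n − (p+q) + 1, so p + q = 33823 − 33448 + 1 = 376.
p and q are the roots of t² − 376t + 33823 = 0.
Discriminant: 376² − 4·33823 = 141376 − 135292 = 6084; √6084 = 78.
q = (376 − 78)/2 = 149, p = (376 + 78)/2 = 227.
Check: 149 · 227 = 33823.

227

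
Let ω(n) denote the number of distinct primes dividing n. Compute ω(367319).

367319 = 17^2 · 1271
1271 = 31 · 41
367319 = 17^2 · 31 · 41, which has 3 distinct prime factors.

3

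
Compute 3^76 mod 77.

3^1 ≡ 3 (mod 77)
3^2 ≡ 3^2 = 9 ≡ 9 (mod 77)
3^4 ≡ 9^2 = 81 ≡ 4 (mod 77)
3^8 ≡ 4^2 = 16 ≡ 16 (mod 77)
3^16 ≡ 16^2 = 256 ≡ 25 (mod 77)
3^32 ≡ 25^2 = 625 ≡ 9 (mod 77)
3^64 ≡ 9^2 = 81 ≡ 4 (mod 77)
76 = 64 + 8 + 4 in binary powers of 2.
So 3^76 ≡ 4 · 16 · 4 ≡ 25 (mod 77).
Since 25 ≠ 1, base 3 is a Fermat witness: 77 is composite.

25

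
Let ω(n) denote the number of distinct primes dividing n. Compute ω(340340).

340340 = 2^2 · 85085
85085 = 5 · 17017
17017 = 7 · 2431
2431 = 11 · 221
221 = 13 · 17
340340 = 2^2 · 5 · 7 · 11 · 13 · 17, which has 6 distinct prime factors.

6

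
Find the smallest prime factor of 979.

979 is odd.
Digit sum 25, not divisible by 3.
Ends in 9: not divisible by 5.
7: 979 = 7·139 + 6
11: 979 = 11·89

11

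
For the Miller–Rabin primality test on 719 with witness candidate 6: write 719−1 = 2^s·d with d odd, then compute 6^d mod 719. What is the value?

719 − 1 = 718 = 2^1 · 359, so d = 359.
6^1 ≡ 6 (mod 719)
6^2 ≡ 6^2 = 36 ≡ 36 (mod 719)
6^4 ≡ 36^2 = 1296 ≡ 577 (mod 719)
6^8 ≡ 577^2 = 332929 ≡ 32 (mod 719)
6^16 ≡ 32^2 = 1024 ≡ 305 (mod 719)
6^32 ≡ 305^2 = 93025 ≡ 274 (mod 719)
6^64 ≡ 274^2 = 75076 ≡ 300 (mod 719)
6^128 ≡ 300^2 = 90000 ≡ 125 (mod 719)
6^256 ≡ 125^2 = 15625 ≡ 526 (mod 719)
359 = 256 + 64 + 32 + 4 + 2 + 1 in binary powers of 2.
So 6^359 ≡ 526 · 300 · 274 · 577 · 36 · 6 ≡ 1 (mod 719).
Since 6^d ≡ 1 (mod 719), base 6 does not prove 719 composite.

1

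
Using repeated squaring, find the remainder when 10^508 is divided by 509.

1

10^1 ≡ 10 (mod 509)
10^2 ≡ 10^2 = 100 ≡ 100 (mod 509)
10^4 ≡ 100^2 = 10000 ≡ 329 (mod 509)
10^8 ≡ 329^2 = 108241 ≡ 333 (mod 509)
10^16 ≡ 333^2 = 110889 ≡ 436 (mod 509)
10^32 ≡ 436^2 = 190096 ≡ 239 (mod 509)
10^64 ≡ 239^2 = 57121 ≡ 113 (mod 509)
10^128 ≡ 113^2 = 12769 ≡ 44 (mod 509)
10^256 ≡ 44^2 = 1936 ≡ 409 (mod 509)
508 = 256 + 128 + 64 + 32 + 16 + 8 + 4 in binary powers of 2.
So 10^508 ≡ 409 · 44 · 113 · 239 · 436 · 333 · 329 ≡ 1 (mod 509).
Since the result is 1, base 10 gives no evidence that 509 is composite.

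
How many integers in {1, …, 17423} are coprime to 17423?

Factor: 17423 = 7 · 19 · 131.
φ(17423) = (7−1) · (19−1) · (131−1) = 6 · 18 · 130 = 14040.

14040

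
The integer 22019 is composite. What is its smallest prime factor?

97

22019 is odd.
Digit sum 14, not divisible by 3.
Ends in 9: not divisible by 5.
7: 22019 = 7·3145 + 4
11: 22019 = 11·2001 + 8
13: 22019 = 13·1693 + 10
17: 22019 = 17·1295 + 4
19: 22019 = 19·1158 + 17
23: 22019 = 23·957 + 8
29: 22019 = 29·759 + 8
31: 22019 = 31·710 + 9
37: 22019 = 37·595 + 4
41: 22019 = 41·537 + 2
43: 22019 = 43·512 + 3
47: 22019 = 47·468 + 23
53: 22019 = 53·415 + 24
59: 22019 = 59·373 + 12
61: 22019 = 61·360 + 59
67: 22019 = 67·328 + 43
71: 22019 = 71·310 + 9
73: 22019 = 73·301 + 46
79: 22019 = 79·278 + 57
83: 22019 = 83·265 + 24
89: 22019 = 89·247 + 36
97: 22019 = 97·227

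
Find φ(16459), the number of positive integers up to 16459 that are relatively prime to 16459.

Factor: 16459 = 109 · 151.
φ(16459) = (109−1) · (151−1) = 108 · 150 = 16200.

16200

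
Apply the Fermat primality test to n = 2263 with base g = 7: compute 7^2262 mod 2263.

1287

7^1 ≡ 7 (mod 2263)
7^2 ≡ 7^2 = 49 ≡ 49 (mod 2263)
7^4 ≡ 49^2 = 2401 ≡ 138 (mod 2263)
7^8 ≡ 138^2 = 19044 ≡ 940 (mod 2263)
7^16 ≡ 940^2 = 883600 ≡ 1030 (mod 2263)
7^32 ≡ 1030^2 = 1060900 ≡ 1816 (mod 2263)
7^64 ≡ 1816^2 = 3297856 ≡ 665 (mod 2263)
7^128 ≡ 665^2 = 442225 ≡ 940 (mod 2263)
7^256 ≡ 940^2 = 883600 ≡ 1030 (mod 2263)
7^512 ≡ 1030^2 = 1060900 ≡ 1816 (mod 2263)
7^1024 ≡ 1816^2 = 3297856 ≡ 665 (mod 2263)
7^2048 ≡ 665^2 = 442225 ≡ 940 (mod 2263)
2262 = 2048 + 128 + 64 + 16 + 4 + 2 in binary powers of 2.
So 7^2262 ≡ 940 · 940 · 665 · 1030 · 138 · 49 ≡ 1287 (mod 2263).
Since 1287 ≠ 1, base 7 is a Fermat witness: 2263 is composite.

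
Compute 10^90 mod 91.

1

10^1 ≡ 10 (mod 91)
10^2 ≡ 10^2 = 100 ≡ 9 (mod 91)
10^4 ≡ 9^2 = 81 ≡ 81 (mod 91)
10^8 ≡ 81^2 = 6561 ≡ 9 (mod 91)
10^16 ≡ 9^2 = 81 ≡ 81 (mod 91)
10^32 ≡ 81^2 = 6561 ≡ 9 (mod 91)
10^64 ≡ 9^2 = 81 ≡ 81 (mod 91)
90 = 64 + 16 + 8 + 2 in binary powers of 2.
So 10^90 ≡ 81 · 81 · 9 · 9 ≡ 1 (mod 91).
Since the result is 1, base 10 gives no evidence that 91 is composite.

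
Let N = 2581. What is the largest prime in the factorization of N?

89

2581 = 29 · 89
89 is prime.
So 2581 = 29 · 89; the largest prime factor is 89.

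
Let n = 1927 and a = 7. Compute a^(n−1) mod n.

7^1 ≡ 7 (mod 1927)
7^2 ≡ 7^2 = 49 ≡ 49 (mod 1927)
7^4 ≡ 49^2 = 2401 ≡ 474 (mod 1927)
7^8 ≡ 474^2 = 224676 ≡ 1144 (mod 1927)
7^16 ≡ 1144^2 = 1308736 ≡ 303 (mod 1927)
7^32 ≡ 303^2 = 91809 ≡ 1240 (mod 1927)
7^64 ≡ 1240^2 = 1537600 ≡ 1781 (mod 1927)
7^128 ≡ 1781^2 = 3171961 ≡ 119 (mod 1927)
7^256 ≡ 119^2 = 14161 ≡ 672 (mod 1927)
7^512 ≡ 672^2 = 451584 ≡ 666 (mod 1927)
7^1024 ≡ 666^2 = 443556 ≡ 346 (mod 1927)
1926 = 1024 + 512 + 256 + 128 + 4 + 2 in binary powers of 2.
So 7^1926 ≡ 346 · 666 · 672 · 119 · 474 · 49 ≡ 758 (mod 1927).
Since 758 ≠ 1, base 7 is a Fermat witness: 1927 is composite.

758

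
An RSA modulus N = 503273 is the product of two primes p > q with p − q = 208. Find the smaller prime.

613

Since p = q + 208, we have 503273 = q(q + 208), so q² + 208q − 503273 = 0.
Discriminant: 208² + 4·503273 = 43264 + 2013092 = 2056356; √2056356 = 1434.
q = (−208 + 1434)/2 = 613, and p = q + 208 = 821.
Check: 613 · 821 = 503273.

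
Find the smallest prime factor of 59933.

73

59933 is odd.
Digit sum 29, not divisible by 3.
Ends in 3: not divisible by 5.
7: 59933 = 7·8561 + 6
11: 59933 = 11·5448 + 5
13: 59933 = 13·4610 + 3
17: 59933 = 17·3525 + 8
19: 59933 = 19·3154 + 7
23: 59933 = 23·2605 + 18
29: 59933 = 29·2066 + 19
31: 59933 = 31·1933 + 10
37: 59933 = 37·1619 + 30
41: 59933 = 41·1461 + 32
43: 59933 = 43·1393 + 34
47: 59933 = 47·1275 + 8
53: 59933 = 53·1130 + 43
59: 59933 = 59·1015 + 48
61: 59933 = 61·982 + 31
67: 59933 = 67·894 + 35
71: 59933 = 71·844 + 9
73: 59933 = 73·821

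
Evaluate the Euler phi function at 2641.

Factor: 2641 = 19 · 139.
φ(2641) = (19−1) · (139−1) = 18 · 138 = 2484.

2484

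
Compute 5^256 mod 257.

1

5^1 ≡ 5 (mod 257)
5^2 ≡ 5^2 = 25 ≡ 25 (mod 257)
5^4 ≡ 25^2 = 625 ≡ 111 (mod 257)
5^8 ≡ 111^2 = 12321 ≡ 242 (mod 257)
5^16 ≡ 242^2 = 58564 ≡ 225 (mod 257)
5^32 ≡ 225^2 = 50625 ≡ 253 (mod 257)
5^64 ≡ 253^2 = 64009 ≡ 16 (mod 257)
5^128 ≡ 16^2 = 256 ≡ 256 (mod 257)
5^256 ≡ 256^2 = 65536 ≡ 1 (mod 257)
256 = 256 in binary powers of 2.
So 5^256 ≡ 1 ≡ 1 (mod 257).
Since the result is 1, base 5 gives no evidence that 257 is composite.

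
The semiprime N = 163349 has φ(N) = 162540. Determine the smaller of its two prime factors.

φ(n) = (p−1)(q−1) = n − (p+q) + 1, so p + q = 163349 − 162540 + 1 = 810.
p and q are the roots of t² − 810t + 163349 = 0.
Discriminant: 810² − 4·163349 = 656100 − 653396 = 2704; √2704 = 52.
q = (810 − 52)/2 = 379, p = (810 + 52)/2 = 431.
Check: 379 · 431 = 163349.

379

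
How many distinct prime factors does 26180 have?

26180 = 2^2 · 6545
6545 = 5 · 1309
1309 = 7 · 187
187 = 11 · 17
26180 = 2^2 · 5 · 7 · 11 · 17, which has 5 distinct prime factors.

5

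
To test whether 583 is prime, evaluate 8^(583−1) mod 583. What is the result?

196

8^1 ≡ 8 (mod 583)
8^2 ≡ 8^2 = 64 ≡ 64 (mod 583)
8^4 ≡ 64^2 = 4096 ≡ 15 (mod 583)
8^8 ≡ 15^2 = 225 ≡ 225 (mod 583)
8^16 ≡ 225^2 = 50625 ≡ 487 (mod 583)
8^32 ≡ 487^2 = 237169 ≡ 471 (mod 583)
8^64 ≡ 471^2 = 221841 ≡ 301 (mod 583)
8^128 ≡ 301^2 = 90601 ≡ 236 (mod 583)
8^256 ≡ 236^2 = 55696 ≡ 311 (mod 583)
8^512 ≡ 311^2 = 96721 ≡ 526 (mod 583)
582 = 512 + 64 + 4 + 2 in binary powers of 2.
So 8^582 ≡ 526 · 301 · 15 · 64 ≡ 196 (mod 583).
Since 196 ≠ 1, base 8 is a Fermat witness: 583 is composite.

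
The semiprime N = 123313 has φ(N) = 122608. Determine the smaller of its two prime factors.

317

φ(n) = (p−1)(q−1) = n − (p+q) + 1, so p + q = 123313 − 122608 + 1 = 706.
p and q are the roots of t² − 706t + 123313 = 0.
Discriminant: 706² − 4·123313 = 498436 − 493252 = 5184; √5184 = 72.
q = (706 − 72)/2 = 317, p = (706 + 72)/2 = 389.
Check: 317 · 389 = 123313.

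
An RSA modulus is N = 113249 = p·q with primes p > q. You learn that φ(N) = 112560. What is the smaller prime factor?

269

φ(n) = (p−1)(q−1) = n − (p+q) + 1, so p + q = 113249 − 112560 + 1 = 690.
p and q are the roots of t² − 690t + 113249 = 0.
Discriminant: 690² − 4·113249 = 476100 − 452996 = 23104; √23104 = 152.
q = (690 − 152)/2 = 269, p = (690 + 152)/2 = 421.
Check: 269 · 421 = 113249.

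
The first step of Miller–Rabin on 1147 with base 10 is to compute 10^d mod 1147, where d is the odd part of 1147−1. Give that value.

1000

1147 − 1 = 1146 = 2^1 · 573, so d = 573.
10^1 ≡ 10 (mod 1147)
10^2 ≡ 10^2 = 100 ≡ 100 (mod 1147)
10^4 ≡ 100^2 = 10000 ≡ 824 (mod 1147)
10^8 ≡ 824^2 = 678976 ≡ 1099 (mod 1147)
10^16 ≡ 1099^2 = 1207801 ≡ 10 (mod 1147)
10^32 ≡ 10^2 = 100 ≡ 100 (mod 1147)
10^64 ≡ 100^2 = 10000 ≡ 824 (mod 1147)
10^128 ≡ 824^2 = 678976 ≡ 1099 (mod 1147)
10^256 ≡ 1099^2 = 1207801 ≡ 10 (mod 1147)
10^512 ≡ 10^2 = 100 ≡ 100 (mod 1147)
573 = 512 + 32 + 16 + 8 + 4 + 1 in binary powers of 2.
So 10^573 ≡ 100 · 100 · 10 · 1099 · 824 · 10 ≡ 1000 (mod 1147).
Squaring chain: 1000; never reaches −1, so base 10 is a Miller–Rabin witness that 1147 is composite.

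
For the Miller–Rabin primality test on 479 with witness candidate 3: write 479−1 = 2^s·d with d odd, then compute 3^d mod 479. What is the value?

479 − 1 = 478 = 2^1 · 239, so d = 239.
3^1 ≡ 3 (mod 479)
3^2 ≡ 3^2 = 9 ≡ 9 (mod 479)
3^4 ≡ 9^2 = 81 ≡ 81 (mod 479)
3^8 ≡ 81^2 = 6561 ≡ 334 (mod 479)
3^16 ≡ 334^2 = 111556 ≡ 428 (mod 479)
3^32 ≡ 428^2 = 183184 ≡ 206 (mod 479)
3^64 ≡ 206^2 = 42436 ≡ 284 (mod 479)
3^128 ≡ 284^2 = 80656 ≡ 184 (mod 479)
239 = 128 + 64 + 32 + 8 + 4 + 2 + 1 in binary powers of 2.
So 3^239 ≡ 184 · 284 · 206 · 334 · 81 · 9 · 3 ≡ 1 (mod 479).
Since 3^d ≡ 1 (mod 479), base 3 does not prove 479 composite.

1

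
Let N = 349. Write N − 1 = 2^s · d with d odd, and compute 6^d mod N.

349 − 1 = 348 = 2^2 · 87, so d = 87.
6^1 ≡ 6 (mod 349)
6^2 ≡ 6^2 = 36 ≡ 36 (mod 349)
6^4 ≡ 36^2 = 1296 ≡ 249 (mod 349)
6^8 ≡ 249^2 = 62001 ≡ 228 (mod 349)
6^16 ≡ 228^2 = 51984 ≡ 332 (mod 349)
6^32 ≡ 332^2 = 110224 ≡ 289 (mod 349)
6^64 ≡ 289^2 = 83521 ≡ 110 (mod 349)
87 = 64 + 16 + 4 + 2 + 1 in binary powers of 2.
So 6^87 ≡ 110 · 332 · 249 · 36 · 6 ≡ 136 (mod 349).
Squaring chain: 136 → 348; reaches −1, so base 6 does not prove 349 composite.

136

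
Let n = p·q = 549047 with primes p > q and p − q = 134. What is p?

811

Since p = q + 134, we have 549047 = q(q + 134), so q² + 134q − 549047 = 0.
Discriminant: 134² + 4·549047 = 17956 + 2196188 = 2214144; √2214144 = 1488.
q = (−134 + 1488)/2 = 677, and p = q + 134 = 811.
Check: 677 · 811 = 549047.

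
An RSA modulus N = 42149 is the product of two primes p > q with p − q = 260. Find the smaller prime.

113

Since p = q + 260, we have 42149 = q(q + 260), so q² + 260q − 42149 = 0.
Discriminant: 260² + 4·42149 = 67600 + 168596 = 236196; √236196 = 486.
q = (−260 + 486)/2 = 113, and p = q + 260 = 373.
Check: 113 · 373 = 42149.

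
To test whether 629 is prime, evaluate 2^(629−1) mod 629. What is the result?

305

2^1 ≡ 2 (mod 629)
2^2 ≡ 2^2 = 4 ≡ 4 (mod 629)
2^4 ≡ 4^2 = 16 ≡ 16 (mod 629)
2^8 ≡ 16^2 = 256 ≡ 256 (mod 629)
2^16 ≡ 256^2 = 65536 ≡ 120 (mod 629)
2^32 ≡ 120^2 = 14400 ≡ 562 (mod 629)
2^64 ≡ 562^2 = 315844 ≡ 86 (mod 629)
2^128 ≡ 86^2 = 7396 ≡ 477 (mod 629)
2^256 ≡ 477^2 = 227529 ≡ 460 (mod 629)
2^512 ≡ 460^2 = 211600 ≡ 256 (mod 629)
628 = 512 + 64 + 32 + 16 + 4 in binary powers of 2.
So 2^628 ≡ 256 · 86 · 562 · 120 · 16 ≡ 305 (mod 629).
Since 305 ≠ 1, base 2 is a Fermat witness: 629 is composite.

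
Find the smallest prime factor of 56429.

73

56429 is odd.
Digit sum 26, not divisible by 3.
Ends in 9: not divisible by 5.
7: 56429 = 7·8061 + 2
11: 56429 = 11·5129 + 10
13: 56429 = 13·4340 + 9
17: 56429 = 17·3319 + 6
19: 56429 = 19·2969 + 18
23: 56429 = 23·2453 + 10
29: 56429 = 29·1945 + 24
31: 56429 = 31·1820 + 9
37: 56429 = 37·1525 + 4
41: 56429 = 41·1376 + 13
43: 56429 = 43·1312 + 13
47: 56429 = 47·1200 + 29
53: 56429 = 53·1064 + 37
59: 56429 = 59·956 + 25
61: 56429 = 61·925 + 4
67: 56429 = 67·842 + 15
71: 56429 = 71·794 + 55
73: 56429 = 73·773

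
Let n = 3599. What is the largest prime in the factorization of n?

3599 = 59 · 61
61 is prime.
So 3599 = 59 · 61; the largest prime factor is 61.

61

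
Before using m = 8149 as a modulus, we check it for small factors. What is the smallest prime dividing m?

8149 is odd.
Digit sum 22, not divisible by 3.
Ends in 9: not divisible by 5.
7: 8149 = 7·1164 + 1
11: 8149 = 11·740 + 9
13: 8149 = 13·626 + 11
17: 8149 = 17·479 + 6
19: 8149 = 19·428 + 17
23: 8149 = 23·354 + 7
29: 8149 = 29·281

29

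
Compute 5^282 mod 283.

1

5^1 ≡ 5 (mod 283)
5^2 ≡ 5^2 = 25 ≡ 25 (mod 283)
5^4 ≡ 25^2 = 625 ≡ 59 (mod 283)
5^8 ≡ 59^2 = 3481 ≡ 85 (mod 283)
5^16 ≡ 85^2 = 7225 ≡ 150 (mod 283)
5^32 ≡ 150^2 = 22500 ≡ 143 (mod 283)
5^64 ≡ 143^2 = 20449 ≡ 73 (mod 283)
5^128 ≡ 73^2 = 5329 ≡ 235 (mod 283)
5^256 ≡ 235^2 = 55225 ≡ 40 (mod 283)
282 = 256 + 16 + 8 + 2 in binary powers of 2.
So 5^282 ≡ 40 · 150 · 85 · 25 ≡ 1 (mod 283).
Since the result is 1, base 5 gives no evidence that 283 is composite.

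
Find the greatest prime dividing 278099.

97

278099 = 47 · 5917
5917 = 61 · 97
97 is prime.
So 278099 = 47 · 61 · 97; the largest prime factor is 97.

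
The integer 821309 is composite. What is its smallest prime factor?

821309 is odd.
Digit sum 23, not divisible by 3.
Ends in 9: not divisible by 5.
7: 821309 = 7·117329 + 6
11: 821309 = 11·74664 + 5
13: 821309 = 13·63177 + 8
17: 821309 = 17·48312 + 5
19: 821309 = 19·43226 + 15
23: 821309 = 23·35709 + 2
29: 821309 = 29·28321

29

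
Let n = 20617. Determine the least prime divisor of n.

53

20617 is odd.
Digit sum 16, not divisible by 3.
Ends in 7: not divisible by 5.
7: 20617 = 7·2945 + 2
11: 20617 = 11·1874 + 3
13: 20617 = 13·1585 + 12
17: 20617 = 17·1212 + 13
19: 20617 = 19·1085 + 2
23: 20617 = 23·896 + 9
29: 20617 = 29·710 + 27
31: 20617 = 31·665 + 2
37: 20617 = 37·557 + 8
41: 20617 = 41·502 + 35
43: 20617 = 43·479 + 20
47: 20617 = 47·438 + 31
53: 20617 = 53·389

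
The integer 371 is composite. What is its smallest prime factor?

7

371 is odd.
Digit sum 11, not divisible by 3.
Ends in 1: not divisible by 5.
7: 371 = 7·53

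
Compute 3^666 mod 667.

660

3^1 ≡ 3 (mod 667)
3^2 ≡ 3^2 = 9 ≡ 9 (mod 667)
3^4 ≡ 9^2 = 81 ≡ 81 (mod 667)
3^8 ≡ 81^2 = 6561 ≡ 558 (mod 667)
3^16 ≡ 558^2 = 311364 ≡ 542 (mod 667)
3^32 ≡ 542^2 = 293764 ≡ 284 (mod 667)
3^64 ≡ 284^2 = 80656 ≡ 616 (mod 667)
3^128 ≡ 616^2 = 379456 ≡ 600 (mod 667)
3^256 ≡ 600^2 = 360000 ≡ 487 (mod 667)
3^512 ≡ 487^2 = 237169 ≡ 384 (mod 667)
666 = 512 + 128 + 16 + 8 + 2 in binary powers of 2.
So 3^666 ≡ 384 · 600 · 542 · 558 · 9 ≡ 660 (mod 667).
Since 660 ≠ 1, base 3 is a Fermat witness: 667 is composite.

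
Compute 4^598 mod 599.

1

4^1 ≡ 4 (mod 599)
4^2 ≡ 4^2 = 16 ≡ 16 (mod 599)
4^4 ≡ 16^2 = 256 ≡ 256 (mod 599)
4^8 ≡ 256^2 = 65536 ≡ 245 (mod 599)
4^16 ≡ 245^2 = 60025 ≡ 125 (mod 599)
4^32 ≡ 125^2 = 15625 ≡ 51 (mod 599)
4^64 ≡ 51^2 = 2601 ≡ 205 (mod 599)
4^128 ≡ 205^2 = 42025 ≡ 95 (mod 599)
4^256 ≡ 95^2 = 9025 ≡ 40 (mod 599)
4^512 ≡ 40^2 = 1600 ≡ 402 (mod 599)
598 = 512 + 64 + 16 + 4 + 2 in binary powers of 2.
So 4^598 ≡ 402 · 205 · 125 · 256 · 16 ≡ 1 (mod 599).
Since the result is 1, base 4 gives no evidence that 599 is composite.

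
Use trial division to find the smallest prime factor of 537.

537 is odd.
Digit sum 15, divisible by 3.

3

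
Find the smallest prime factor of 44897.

44897 is odd.
Digit sum 32, not divisible by 3.
Ends in 7: not divisible by 5.
7: 44897 = 7·6413 + 6
11: 44897 = 11·4081 + 6
13: 44897 = 13·3453 + 8
17: 44897 = 17·2641

17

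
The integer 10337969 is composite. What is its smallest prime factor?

97

10337969 is odd.
Digit sum 38, not divisible by 3.
Ends in 9: not divisible by 5.
7: 10337969 = 7·1476852 + 5
11: 10337969 = 11·939815 + 4
13: 10337969 = 13·795228 + 5
17: 10337969 = 17·608115 + 14
19: 10337969 = 19·544103 + 12
23: 10337969 = 23·449476 + 21
29: 10337969 = 29·356481 + 20
31: 10337969 = 31·333482 + 27
37: 10337969 = 37·279404 + 21
41: 10337969 = 41·252145 + 24
43: 10337969 = 43·240417 + 38
47: 10337969 = 47·219956 + 37
53: 10337969 = 53·195056 + 1
59: 10337969 = 59·175219 + 48
61: 10337969 = 61·169474 + 55
67: 10337969 = 67·154298 + 3
71: 10337969 = 71·145605 + 14
73: 10337969 = 73·141616 + 1
79: 10337969 = 79·130860 + 29
83: 10337969 = 83·124553 + 70
89: 10337969 = 89·116156 + 85
97: 10337969 = 97·106577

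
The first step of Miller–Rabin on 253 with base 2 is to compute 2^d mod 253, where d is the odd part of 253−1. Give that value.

253 − 1 = 252 = 2^2 · 63, so d = 63.
2^1 ≡ 2 (mod 253)
2^2 ≡ 2^2 = 4 ≡ 4 (mod 253)
2^4 ≡ 4^2 = 16 ≡ 16 (mod 253)
2^8 ≡ 16^2 = 256 ≡ 3 (mod 253)
2^16 ≡ 3^2 = 9 ≡ 9 (mod 253)
2^32 ≡ 9^2 = 81 ≡ 81 (mod 253)
63 = 32 + 16 + 8 + 4 + 2 + 1 in binary powers of 2.
So 2^63 ≡ 81 · 9 · 3 · 16 · 4 · 2 ≡ 118 (mod 253).
Squaring chain: 118 → 9; never reaches −1, so base 2 is a Miller–Rabin witness that 253 is composite.

118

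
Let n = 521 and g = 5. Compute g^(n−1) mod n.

5^1 ≡ 5 (mod 521)
5^2 ≡ 5^2 = 25 ≡ 25 (mod 521)
5^4 ≡ 25^2 = 625 ≡ 104 (mod 521)
5^8 ≡ 104^2 = 10816 ≡ 396 (mod 521)
5^16 ≡ 396^2 = 156816 ≡ 516 (mod 521)
5^32 ≡ 516^2 = 266256 ≡ 25 (mod 521)
5^64 ≡ 25^2 = 625 ≡ 104 (mod 521)
5^128 ≡ 104^2 = 10816 ≡ 396 (mod 521)
5^256 ≡ 396^2 = 156816 ≡ 516 (mod 521)
5^512 ≡ 516^2 = 266256 ≡ 25 (mod 521)
520 = 512 + 8 in binary powers of 2.
So 5^520 ≡ 25 · 396 ≡ 1 (mod 521).
Since the result is 1, base 5 gives no evidence that 521 is composite.

1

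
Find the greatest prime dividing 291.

291 = 3 · 97
97 is prime.
So 291 = 3 · 97; the largest prime factor is 97.

97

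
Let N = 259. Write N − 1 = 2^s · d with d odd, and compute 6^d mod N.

6

259 − 1 = 258 = 2^1 · 129, so d = 129.
6^1 ≡ 6 (mod 259)
6^2 ≡ 6^2 = 36 ≡ 36 (mod 259)
6^4 ≡ 36^2 = 1296 ≡ 1 (mod 259)
6^8 ≡ 1^2 = 1 ≡ 1 (mod 259)
6^16 ≡ 1^2 = 1 ≡ 1 (mod 259)
6^32 ≡ 1^2 = 1 ≡ 1 (mod 259)
6^64 ≡ 1^2 = 1 ≡ 1 (mod 259)
6^128 ≡ 1^2 = 1 ≡ 1 (mod 259)
129 = 128 + 1 in binary powers of 2.
So 6^129 ≡ 1 · 6 ≡ 6 (mod 259).
Squaring chain: 6; never reaches −1, so base 6 is a Miller–Rabin witness that 259 is composite.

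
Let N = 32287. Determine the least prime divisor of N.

32287 is odd.
Digit sum 22, not divisible by 3.
Ends in 7: not divisible by 5.
7: 32287 = 7·4612 + 3
11: 32287 = 11·2935 + 2
13: 32287 = 13·2483 + 8
17: 32287 = 17·1899 + 4
19: 32287 = 19·1699 + 6
23: 32287 = 23·1403 + 18
29: 32287 = 29·1113 + 10
31: 32287 = 31·1041 + 16
37: 32287 = 37·872 + 23
41: 32287 = 41·787 + 20
43: 32287 = 43·750 + 37
47: 32287 = 47·686 + 45
53: 32287 = 53·609 + 10
59: 32287 = 59·547 + 14
61: 32287 = 61·529 + 18
67: 32287 = 67·481 + 60
71: 32287 = 71·454 + 53
73: 32287 = 73·442 + 21
79: 32287 = 79·408 + 55
83: 32287 = 83·389

83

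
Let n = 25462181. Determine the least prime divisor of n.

73

25462181 is odd.
Digit sum 29, not divisible by 3.
Ends in 1: not divisible by 5.
7: 25462181 = 7·3637454 + 3
11: 25462181 = 11·2314743 + 8
13: 25462181 = 13·1958629 + 4
17: 25462181 = 17·1497775 + 6
19: 25462181 = 19·1340114 + 15
23: 25462181 = 23·1107051 + 8
29: 25462181 = 29·878006 + 7
31: 25462181 = 31·821360 + 21
37: 25462181 = 37·688167 + 2
41: 25462181 = 41·621028 + 33
43: 25462181 = 43·592143 + 32
47: 25462181 = 47·541748 + 25
53: 25462181 = 53·480418 + 27
59: 25462181 = 59·431562 + 23
61: 25462181 = 61·417412 + 49
67: 25462181 = 67·380032 + 37
71: 25462181 = 71·358622 + 19
73: 25462181 = 73·348797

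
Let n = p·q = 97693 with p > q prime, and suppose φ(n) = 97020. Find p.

463

φ(n) = (p−1)(q−1) = n − (p+q) + 1, so p + q = 97693 − 97020 + 1 = 674.
p and q are the roots of t² − 674t + 97693 = 0.
Discriminant: 674² − 4·97693 = 454276 − 390772 = 63504; √63504 = 252.
q = (674 − 252)/2 = 211, p = (674 + 252)/2 = 463.
Check: 211 · 463 = 97693.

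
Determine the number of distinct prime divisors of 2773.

2773 = 47 · 59
2773 = 47 · 59, which has 2 distinct prime factors.

2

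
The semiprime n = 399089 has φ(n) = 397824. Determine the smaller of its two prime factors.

φ(n) = (p−1)(q−1) = n − (p+q) + 1, so p + q = 399089 − 397824 + 1 = 1266.
p and q are the roots of t² − 1266t + 399089 = 0.
Discriminant: 1266² − 4·399089 = 1602756 − 1596356 = 6400; √6400 = 80.
q = (1266 − 80)/2 = 593, p = (1266 + 80)/2 = 673.
Check: 593 · 673 = 399089.

593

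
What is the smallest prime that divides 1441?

11

1441 is odd.
Digit sum 10, not divisible by 3.
Ends in 1: not divisible by 5.
7: 1441 = 7·205 + 6
11: 1441 = 11·131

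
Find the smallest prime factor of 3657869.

3657869 is odd.
Digit sum 44, not divisible by 3.
Ends in 9: not divisible by 5.
7: 3657869 = 7·522552 + 5
11: 3657869 = 11·332533 + 6
13: 3657869 = 13·281374 + 7
17: 3657869 = 17·215168 + 13
19: 3657869 = 19·192519 + 8
23: 3657869 = 23·159037 + 18
29: 3657869 = 29·126133 + 12
31: 3657869 = 31·117995 + 24
37: 3657869 = 37·98861 + 12
41: 3657869 = 41·89216 + 13
43: 3657869 = 43·85066 + 31
47: 3657869 = 47·77827

47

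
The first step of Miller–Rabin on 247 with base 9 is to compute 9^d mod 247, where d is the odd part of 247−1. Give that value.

144

247 − 1 = 246 = 2^1 · 123, so d = 123.
9^1 ≡ 9 (mod 247)
9^2 ≡ 9^2 = 81 ≡ 81 (mod 247)
9^4 ≡ 81^2 = 6561 ≡ 139 (mod 247)
9^8 ≡ 139^2 = 19321 ≡ 55 (mod 247)
9^16 ≡ 55^2 = 3025 ≡ 61 (mod 247)
9^32 ≡ 61^2 = 3721 ≡ 16 (mod 247)
9^64 ≡ 16^2 = 256 ≡ 9 (mod 247)
123 = 64 + 32 + 16 + 8 + 2 + 1 in binary powers of 2.
So 9^123 ≡ 9 · 16 · 61 · 55 · 81 · 9 ≡ 144 (mod 247).
Squaring chain: 144; never reaches −1, so base 9 is a Miller–Rabin witness that 247 is composite.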